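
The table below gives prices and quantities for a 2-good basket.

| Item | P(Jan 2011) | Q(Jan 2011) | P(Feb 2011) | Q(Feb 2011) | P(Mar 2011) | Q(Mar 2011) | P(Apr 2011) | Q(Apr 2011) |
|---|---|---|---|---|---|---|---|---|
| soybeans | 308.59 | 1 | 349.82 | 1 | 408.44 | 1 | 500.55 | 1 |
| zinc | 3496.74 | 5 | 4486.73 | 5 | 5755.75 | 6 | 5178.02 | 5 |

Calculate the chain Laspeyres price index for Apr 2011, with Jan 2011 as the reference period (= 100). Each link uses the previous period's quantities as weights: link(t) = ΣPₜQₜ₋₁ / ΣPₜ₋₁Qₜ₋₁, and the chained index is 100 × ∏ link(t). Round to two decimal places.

Link Jan 2011→Feb 2011:
ΣP(Feb 2011)Q(Jan 2011) = 349.82×1 + 4486.73×5 = 349.82 + 22433.65 = 22783.47
ΣP(Jan 2011)Q(Jan 2011) = 308.59×1 + 3496.74×5 = 308.59 + 17483.7 = 17792.29
link = 22783.47/17792.29 = 1.280525
Link Feb 2011→Mar 2011:
ΣP(Mar 2011)Q(Feb 2011) = 408.44×1 + 5755.75×5 = 408.44 + 28778.75 = 29187.19
ΣP(Feb 2011)Q(Feb 2011) = 349.82×1 + 4486.73×5 = 349.82 + 22433.65 = 22783.47
link = 29187.19/22783.47 = 1.281069
Link Mar 2011→Apr 2011:
ΣP(Apr 2011)Q(Mar 2011) = 500.55×1 + 5178.02×6 = 500.55 + 31068.12 = 31568.67
ΣP(Mar 2011)Q(Mar 2011) = 408.44×1 + 5755.75×6 = 408.44 + 34534.5 = 34942.94
link = 31568.67/34942.94 = 0.903435
Chained index = 100 × 1.280525 × 1.281069 × 0.903435 = 148.2031

148.20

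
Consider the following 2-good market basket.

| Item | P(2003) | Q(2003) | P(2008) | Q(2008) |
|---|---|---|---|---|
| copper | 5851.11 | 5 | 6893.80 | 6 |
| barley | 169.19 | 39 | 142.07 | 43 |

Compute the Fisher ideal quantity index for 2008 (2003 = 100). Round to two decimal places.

118.43

Laspeyres component (base-period weights):
ΣP(2003)Q(2008) = 5851.11×6 + 169.19×43 = 35106.66 + 7275.17 = 42381.83
ΣP(2003)Q(2003) = 5851.11×5 + 169.19×39 = 29255.55 + 6598.41 = 35853.96
L = 42381.83 / 35853.96 × 100 = 118.2068
Paasche component (current-period weights):
ΣP(2008)Q(2008) = 6893.80×6 + 142.07×43 = 41362.8 + 6109.01 = 47471.81
ΣP(2008)Q(2003) = 6893.80×5 + 142.07×39 = 34469 + 5540.73 = 40009.73
P = 47471.81 / 40009.73 × 100 = 118.6507
Fisher = √(L × P) = √(118.2068 × 118.6507) = 118.4285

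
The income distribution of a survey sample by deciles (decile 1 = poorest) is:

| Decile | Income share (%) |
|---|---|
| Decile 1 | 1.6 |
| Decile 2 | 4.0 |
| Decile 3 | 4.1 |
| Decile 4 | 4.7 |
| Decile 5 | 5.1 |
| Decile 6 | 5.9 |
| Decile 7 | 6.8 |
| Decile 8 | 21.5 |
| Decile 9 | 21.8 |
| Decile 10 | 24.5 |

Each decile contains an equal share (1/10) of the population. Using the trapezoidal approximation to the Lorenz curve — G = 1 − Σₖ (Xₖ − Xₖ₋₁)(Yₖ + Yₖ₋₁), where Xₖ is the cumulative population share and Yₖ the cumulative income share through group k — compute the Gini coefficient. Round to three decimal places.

Cumulative income shares Yₖ: 0.0160, 0.0560, 0.0970, 0.1440, 0.1950, 0.2540, 0.3220, 0.5370, 0.7550, 1.0000
Σ (Xₖ−Xₖ₋₁)(Yₖ+Yₖ₋₁) = (1/10)(0.0160+0.0000) + (1/10)(0.0560+0.0160) + (1/10)(0.0970+0.0560) + (1/10)(0.1440+0.0970) + (1/10)(0.1950+0.1440) + (1/10)(0.2540+0.1950) + (1/10)(0.3220+0.2540) + (1/10)(0.5370+0.3220) + (1/10)(0.7550+0.5370) + (1/10)(1.0000+0.7550)
  = 0.0016 + 0.0072 + 0.0153 + 0.0241 + 0.0339 + 0.0449 + 0.0576 + 0.0859 + 0.1292 + 0.1755 = 0.5752
G = 1 − 0.5752 = 0.4248

0.425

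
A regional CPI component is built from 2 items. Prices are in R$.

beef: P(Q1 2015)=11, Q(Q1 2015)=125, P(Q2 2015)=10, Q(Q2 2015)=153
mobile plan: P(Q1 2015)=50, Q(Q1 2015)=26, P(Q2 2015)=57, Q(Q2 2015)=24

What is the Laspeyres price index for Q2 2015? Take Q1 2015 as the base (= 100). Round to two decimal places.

102.13

Laspeyres price index uses base-period quantities as weights.
ΣP(Q2 2015)·Q(Q1 2015) = 10×125 + 57×26 = 1250 + 1482 = 2732
ΣP(Q1 2015)·Q(Q1 2015) = 11×125 + 50×26 = 1375 + 1300 = 2675
Index = 2732 / 2675 × 100 = 102.1308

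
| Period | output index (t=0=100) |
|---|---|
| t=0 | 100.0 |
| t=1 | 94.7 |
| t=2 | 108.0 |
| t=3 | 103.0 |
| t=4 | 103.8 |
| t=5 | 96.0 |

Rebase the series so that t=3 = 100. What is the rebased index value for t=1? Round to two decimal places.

91.94

Rebased(t=1) = 94.7 / 103.0 × 100 = 91.9417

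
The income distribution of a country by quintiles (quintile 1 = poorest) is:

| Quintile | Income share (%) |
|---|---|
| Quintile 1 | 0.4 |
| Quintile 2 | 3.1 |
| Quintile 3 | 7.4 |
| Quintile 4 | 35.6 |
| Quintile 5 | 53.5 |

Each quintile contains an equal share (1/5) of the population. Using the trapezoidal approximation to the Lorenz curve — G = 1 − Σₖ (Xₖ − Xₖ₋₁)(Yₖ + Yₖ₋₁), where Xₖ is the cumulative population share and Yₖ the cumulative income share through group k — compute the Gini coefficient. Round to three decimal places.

0.555

Cumulative income shares Yₖ: 0.0040, 0.0350, 0.1090, 0.4650, 1.0000
Σ (Xₖ−Xₖ₋₁)(Yₖ+Yₖ₋₁) = (1/5)(0.0040+0.0000) + (1/5)(0.0350+0.0040) + (1/5)(0.1090+0.0350) + (1/5)(0.4650+0.1090) + (1/5)(1.0000+0.4650)
  = 0.0008 + 0.0078 + 0.0288 + 0.1148 + 0.2930 = 0.4452
G = 1 − 0.4452 = 0.5548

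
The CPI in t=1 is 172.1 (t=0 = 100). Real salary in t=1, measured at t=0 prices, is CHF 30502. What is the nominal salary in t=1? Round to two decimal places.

Nominal = Real × (Index/100) = 30502 × (172.1/100)
        = 30502 × 1.721 = 52493.9420

52493.94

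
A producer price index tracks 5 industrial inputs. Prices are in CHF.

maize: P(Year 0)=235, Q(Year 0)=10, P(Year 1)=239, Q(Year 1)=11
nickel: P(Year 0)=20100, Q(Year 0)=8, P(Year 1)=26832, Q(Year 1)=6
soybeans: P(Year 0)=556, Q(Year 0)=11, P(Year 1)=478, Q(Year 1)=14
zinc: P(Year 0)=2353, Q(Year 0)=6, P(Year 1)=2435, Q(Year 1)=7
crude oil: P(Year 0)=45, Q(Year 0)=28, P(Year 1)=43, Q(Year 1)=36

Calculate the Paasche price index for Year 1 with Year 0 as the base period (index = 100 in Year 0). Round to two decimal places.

Paasche price index uses current-period quantities as weights.
ΣP(Year 1)·Q(Year 1) = 239×11 + 26832×6 + 478×14 + 2435×7 + 43×36 = 2629 + 160992 + 6692 + 17045 + 1548 = 188906
ΣP(Year 0)·Q(Year 1) = 235×11 + 20100×6 + 556×14 + 2353×7 + 45×36 = 2585 + 120600 + 7784 + 16471 + 1620 = 149060
Index = 188906 / 149060 × 100 = 126.7315

126.73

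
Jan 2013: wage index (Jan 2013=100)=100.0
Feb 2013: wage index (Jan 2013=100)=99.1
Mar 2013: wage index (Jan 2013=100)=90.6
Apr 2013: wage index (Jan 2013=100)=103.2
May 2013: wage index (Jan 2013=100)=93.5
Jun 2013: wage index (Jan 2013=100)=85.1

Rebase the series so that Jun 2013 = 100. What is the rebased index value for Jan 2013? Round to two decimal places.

Rebased(Jan 2013) = 100.0 / 85.1 × 100 = 117.5088

117.51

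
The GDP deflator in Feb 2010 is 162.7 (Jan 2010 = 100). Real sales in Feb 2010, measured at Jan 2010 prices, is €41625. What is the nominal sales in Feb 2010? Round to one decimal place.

Nominal = Real × (Index/100) = 41625 × (162.7/100)
        = 41625 × 1.627 = 67723.8750

67723.9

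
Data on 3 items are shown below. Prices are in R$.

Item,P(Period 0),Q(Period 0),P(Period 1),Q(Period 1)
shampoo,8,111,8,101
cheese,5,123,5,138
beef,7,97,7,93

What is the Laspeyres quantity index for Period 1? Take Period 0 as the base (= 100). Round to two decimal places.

98.49

Laspeyres quantity index uses base-period prices as weights.
ΣP(Period 0)·Q(Period 1) = 8×101 + 5×138 + 7×93 = 808 + 690 + 651 = 2149
ΣP(Period 0)·Q(Period 0) = 8×111 + 5×123 + 7×97 = 888 + 615 + 679 = 2182
Index = 2149 / 2182 × 100 = 98.4876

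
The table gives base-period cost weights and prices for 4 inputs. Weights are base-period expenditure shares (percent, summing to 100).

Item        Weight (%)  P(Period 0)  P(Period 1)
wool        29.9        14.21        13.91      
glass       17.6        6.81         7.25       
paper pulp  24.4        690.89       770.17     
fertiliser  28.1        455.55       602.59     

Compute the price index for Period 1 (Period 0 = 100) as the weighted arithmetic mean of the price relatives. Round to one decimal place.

112.4

wool: 29.9 × (13.91/14.21) = 29.9 × 0.978888 = 29.2688
glass: 17.6 × (7.25/6.81) = 17.6 × 1.064611 = 18.7372
paper pulp: 24.4 × (770.17/690.89) = 24.4 × 1.114751 = 27.1999
fertiliser: 28.1 × (602.59/455.55) = 28.1 × 1.322775 = 37.1700
Index = Σ wᵢ·(p₁ᵢ/p₀ᵢ) = 29.2688 + 18.7372 + 27.1999 + 37.1700 = 112.3758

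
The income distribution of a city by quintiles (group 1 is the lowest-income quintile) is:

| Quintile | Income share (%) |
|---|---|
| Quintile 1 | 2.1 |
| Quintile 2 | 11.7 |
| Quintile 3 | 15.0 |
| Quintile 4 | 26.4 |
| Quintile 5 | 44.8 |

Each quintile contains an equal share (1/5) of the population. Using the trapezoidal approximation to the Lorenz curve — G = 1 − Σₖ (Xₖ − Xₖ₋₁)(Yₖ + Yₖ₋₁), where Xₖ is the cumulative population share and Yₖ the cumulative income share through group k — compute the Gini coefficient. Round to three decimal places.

0.400

Cumulative income shares Yₖ: 0.0210, 0.1380, 0.2880, 0.5520, 1.0000
Σ (Xₖ−Xₖ₋₁)(Yₖ+Yₖ₋₁) = (1/5)(0.0210+0.0000) + (1/5)(0.1380+0.0210) + (1/5)(0.2880+0.1380) + (1/5)(0.5520+0.2880) + (1/5)(1.0000+0.5520)
  = 0.0042 + 0.0318 + 0.0852 + 0.1680 + 0.3104 = 0.5996
G = 1 − 0.5996 = 0.4004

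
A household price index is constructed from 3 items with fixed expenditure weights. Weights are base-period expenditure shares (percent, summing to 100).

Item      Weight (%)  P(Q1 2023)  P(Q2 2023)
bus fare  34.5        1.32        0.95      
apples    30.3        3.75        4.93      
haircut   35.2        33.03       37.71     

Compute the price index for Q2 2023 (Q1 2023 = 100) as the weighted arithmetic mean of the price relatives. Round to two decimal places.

104.85

bus fare: 34.5 × (0.95/1.32) = 34.5 × 0.719697 = 24.8295
apples: 30.3 × (4.93/3.75) = 30.3 × 1.314667 = 39.8344
haircut: 35.2 × (37.71/33.03) = 35.2 × 1.141689 = 40.1875
Index = Σ wᵢ·(p₁ᵢ/p₀ᵢ) = 24.8295 + 39.8344 + 40.1875 = 104.8514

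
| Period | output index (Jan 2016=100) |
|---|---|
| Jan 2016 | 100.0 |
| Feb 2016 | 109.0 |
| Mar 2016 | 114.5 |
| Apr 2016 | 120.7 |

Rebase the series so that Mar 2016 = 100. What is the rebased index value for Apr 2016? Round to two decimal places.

105.41

Rebased(Apr 2016) = 120.7 / 114.5 × 100 = 105.4148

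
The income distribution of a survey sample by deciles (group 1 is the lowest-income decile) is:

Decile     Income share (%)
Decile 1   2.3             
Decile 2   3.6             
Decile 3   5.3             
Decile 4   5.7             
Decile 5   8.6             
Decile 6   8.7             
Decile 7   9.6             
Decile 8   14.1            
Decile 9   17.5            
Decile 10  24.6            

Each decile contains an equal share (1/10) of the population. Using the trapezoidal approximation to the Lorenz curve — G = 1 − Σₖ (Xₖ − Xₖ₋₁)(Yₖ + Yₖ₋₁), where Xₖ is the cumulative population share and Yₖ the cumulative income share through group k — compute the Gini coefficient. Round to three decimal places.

Cumulative income shares Yₖ: 0.0230, 0.0590, 0.1120, 0.1690, 0.2550, 0.3420, 0.4380, 0.5790, 0.7540, 1.0000
Σ (Xₖ−Xₖ₋₁)(Yₖ+Yₖ₋₁) = (1/10)(0.0230+0.0000) + (1/10)(0.0590+0.0230) + (1/10)(0.1120+0.0590) + (1/10)(0.1690+0.1120) + (1/10)(0.2550+0.1690) + (1/10)(0.3420+0.2550) + (1/10)(0.4380+0.3420) + (1/10)(0.5790+0.4380) + (1/10)(0.7540+0.5790) + (1/10)(1.0000+0.7540)
  = 0.0023 + 0.0082 + 0.0171 + 0.0281 + 0.0424 + 0.0597 + 0.0780 + 0.1017 + 0.1333 + 0.1754 = 0.6462
G = 1 − 0.6462 = 0.3538

0.354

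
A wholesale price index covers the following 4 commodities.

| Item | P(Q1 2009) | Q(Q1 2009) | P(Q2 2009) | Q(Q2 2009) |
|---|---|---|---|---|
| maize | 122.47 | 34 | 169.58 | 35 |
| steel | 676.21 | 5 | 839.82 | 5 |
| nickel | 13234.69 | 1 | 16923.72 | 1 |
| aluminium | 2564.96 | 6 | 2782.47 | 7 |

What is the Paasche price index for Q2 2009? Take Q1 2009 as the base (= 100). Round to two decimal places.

119.76

Paasche price index uses current-period quantities as weights.
ΣP(Q2 2009)·Q(Q2 2009) = 169.58×35 + 839.82×5 + 16923.72×1 + 2782.47×7 = 5935.3 + 4199.1 + 16923.72 + 19477.29 = 46535.41
ΣP(Q1 2009)·Q(Q2 2009) = 122.47×35 + 676.21×5 + 13234.69×1 + 2564.96×7 = 4286.45 + 3381.05 + 13234.69 + 17954.72 = 38856.91
Index = 46535.41 / 38856.91 × 100 = 119.7610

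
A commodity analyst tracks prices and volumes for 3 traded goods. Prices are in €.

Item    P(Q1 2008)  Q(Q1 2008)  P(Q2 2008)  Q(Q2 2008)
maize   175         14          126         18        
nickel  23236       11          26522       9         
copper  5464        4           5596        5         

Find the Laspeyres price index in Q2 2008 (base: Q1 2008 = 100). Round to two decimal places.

Laspeyres price index uses base-period quantities as weights.
ΣP(Q2 2008)·Q(Q1 2008) = 126×14 + 26522×11 + 5596×4 = 1764 + 291742 + 22384 = 315890
ΣP(Q1 2008)·Q(Q1 2008) = 175×14 + 23236×11 + 5464×4 = 2450 + 255596 + 21856 = 279902
Index = 315890 / 279902 × 100 = 112.8574

112.86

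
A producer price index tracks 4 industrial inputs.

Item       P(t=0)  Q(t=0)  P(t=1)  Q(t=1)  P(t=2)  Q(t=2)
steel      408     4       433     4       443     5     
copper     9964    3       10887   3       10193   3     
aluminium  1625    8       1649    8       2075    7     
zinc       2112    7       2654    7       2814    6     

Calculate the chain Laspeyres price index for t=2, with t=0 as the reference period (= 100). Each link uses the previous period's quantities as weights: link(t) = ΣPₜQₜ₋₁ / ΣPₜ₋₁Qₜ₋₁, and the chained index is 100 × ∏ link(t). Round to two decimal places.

Link t=0→t=1:
ΣP(t=1)Q(t=0) = 433×4 + 10887×3 + 1649×8 + 2654×7 = 1732 + 32661 + 13192 + 18578 = 66163
ΣP(t=0)Q(t=0) = 408×4 + 9964×3 + 1625×8 + 2112×7 = 1632 + 29892 + 13000 + 14784 = 59308
link = 66163/59308 = 1.115583
Link t=1→t=2:
ΣP(t=2)Q(t=1) = 443×4 + 10193×3 + 2075×8 + 2814×7 = 1772 + 30579 + 16600 + 19698 = 68649
ΣP(t=1)Q(t=1) = 433×4 + 10887×3 + 1649×8 + 2654×7 = 1732 + 32661 + 13192 + 18578 = 66163
link = 68649/66163 = 1.037574
Chained index = 100 × 1.115583 × 1.037574 = 115.7500

115.75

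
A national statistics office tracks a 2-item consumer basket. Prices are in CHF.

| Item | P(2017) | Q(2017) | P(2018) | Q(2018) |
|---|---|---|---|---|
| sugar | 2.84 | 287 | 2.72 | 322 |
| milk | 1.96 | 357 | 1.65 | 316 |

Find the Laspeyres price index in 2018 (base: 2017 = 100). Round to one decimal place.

Laspeyres price index uses base-period quantities as weights.
ΣP(2018)·Q(2017) = 2.72×287 + 1.65×357 = 780.64 + 589.05 = 1369.69
ΣP(2017)·Q(2017) = 2.84×287 + 1.96×357 = 815.08 + 699.72 = 1514.8
Index = 1369.69 / 1514.8 × 100 = 90.4205

90.4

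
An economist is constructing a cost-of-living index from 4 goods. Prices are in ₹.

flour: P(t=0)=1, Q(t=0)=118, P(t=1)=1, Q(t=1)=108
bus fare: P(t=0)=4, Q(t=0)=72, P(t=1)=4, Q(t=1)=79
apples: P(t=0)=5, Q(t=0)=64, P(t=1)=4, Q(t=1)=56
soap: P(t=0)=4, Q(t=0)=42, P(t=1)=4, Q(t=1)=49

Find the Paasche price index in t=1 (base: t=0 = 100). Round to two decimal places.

93.78

Paasche price index uses current-period quantities as weights.
ΣP(t=1)·Q(t=1) = 1×108 + 4×79 + 4×56 + 4×49 = 108 + 316 + 224 + 196 = 844
ΣP(t=0)·Q(t=1) = 1×108 + 4×79 + 5×56 + 4×49 = 108 + 316 + 280 + 196 = 900
Index = 844 / 900 × 100 = 93.7778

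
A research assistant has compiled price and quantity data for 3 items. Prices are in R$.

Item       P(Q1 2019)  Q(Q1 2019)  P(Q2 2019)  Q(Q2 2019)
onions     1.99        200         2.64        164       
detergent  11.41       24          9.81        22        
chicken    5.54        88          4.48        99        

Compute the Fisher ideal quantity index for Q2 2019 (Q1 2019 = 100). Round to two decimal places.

Laspeyres component (base-period weights):
ΣP(Q1 2019)Q(Q2 2019) = 1.99×164 + 11.41×22 + 5.54×99 = 326.36 + 251.02 + 548.46 = 1125.84
ΣP(Q1 2019)Q(Q1 2019) = 1.99×200 + 11.41×24 + 5.54×88 = 398 + 273.84 + 487.52 = 1159.36
L = 1125.84 / 1159.36 × 100 = 97.1087
Paasche component (current-period weights):
ΣP(Q2 2019)Q(Q2 2019) = 2.64×164 + 9.81×22 + 4.48×99 = 432.96 + 215.82 + 443.52 = 1092.3
ΣP(Q2 2019)Q(Q1 2019) = 2.64×200 + 9.81×24 + 4.48×88 = 528 + 235.44 + 394.24 = 1157.68
P = 1092.3 / 1157.68 × 100 = 94.3525
Fisher = √(L × P) = √(97.1087 × 94.3525) = 95.7207

95.72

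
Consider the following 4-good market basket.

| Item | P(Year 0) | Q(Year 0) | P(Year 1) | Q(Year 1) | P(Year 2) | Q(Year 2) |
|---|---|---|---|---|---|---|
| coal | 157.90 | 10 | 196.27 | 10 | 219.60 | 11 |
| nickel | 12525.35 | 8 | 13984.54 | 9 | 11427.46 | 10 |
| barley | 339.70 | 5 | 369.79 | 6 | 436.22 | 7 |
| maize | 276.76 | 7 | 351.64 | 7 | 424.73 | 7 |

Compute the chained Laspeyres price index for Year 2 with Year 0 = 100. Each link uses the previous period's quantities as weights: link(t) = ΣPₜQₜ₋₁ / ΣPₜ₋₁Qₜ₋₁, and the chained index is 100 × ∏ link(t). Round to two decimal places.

Link Year 0→Year 1:
ΣP(Year 1)Q(Year 0) = 196.27×10 + 13984.54×8 + 369.79×5 + 351.64×7 = 1962.7 + 111876.32 + 1848.95 + 2461.48 = 118149.45
ΣP(Year 0)Q(Year 0) = 157.90×10 + 12525.35×8 + 339.70×5 + 276.76×7 = 1579 + 100202.8 + 1698.5 + 1937.32 = 105417.62
link = 118149.45/105417.62 = 1.120775
Link Year 1→Year 2:
ΣP(Year 2)Q(Year 1) = 219.60×10 + 11427.46×9 + 436.22×6 + 424.73×7 = 2196 + 102847.14 + 2617.32 + 2973.11 = 110633.57
ΣP(Year 1)Q(Year 1) = 196.27×10 + 13984.54×9 + 369.79×6 + 351.64×7 = 1962.7 + 125860.86 + 2218.74 + 2461.48 = 132503.78
link = 110633.57/132503.78 = 0.834947
Chained index = 100 × 1.120775 × 0.834947 = 93.5787

93.58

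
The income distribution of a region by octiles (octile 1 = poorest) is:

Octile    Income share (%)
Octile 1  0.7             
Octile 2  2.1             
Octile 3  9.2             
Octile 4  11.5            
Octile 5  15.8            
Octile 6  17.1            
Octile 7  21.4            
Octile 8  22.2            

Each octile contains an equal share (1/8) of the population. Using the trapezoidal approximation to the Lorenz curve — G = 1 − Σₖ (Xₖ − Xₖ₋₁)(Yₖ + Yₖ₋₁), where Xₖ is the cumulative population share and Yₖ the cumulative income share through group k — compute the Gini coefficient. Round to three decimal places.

0.344

Cumulative income shares Yₖ: 0.0070, 0.0280, 0.1200, 0.2350, 0.3930, 0.5640, 0.7780, 1.0000
Σ (Xₖ−Xₖ₋₁)(Yₖ+Yₖ₋₁) = (1/8)(0.0070+0.0000) + (1/8)(0.0280+0.0070) + (1/8)(0.1200+0.0280) + (1/8)(0.2350+0.1200) + (1/8)(0.3930+0.2350) + (1/8)(0.5640+0.3930) + (1/8)(0.7780+0.5640) + (1/8)(1.0000+0.7780)
  = 0.0009 + 0.0044 + 0.0185 + 0.0444 + 0.0785 + 0.1196 + 0.1678 + 0.2223 = 0.6562
G = 1 − 0.6562 = 0.3438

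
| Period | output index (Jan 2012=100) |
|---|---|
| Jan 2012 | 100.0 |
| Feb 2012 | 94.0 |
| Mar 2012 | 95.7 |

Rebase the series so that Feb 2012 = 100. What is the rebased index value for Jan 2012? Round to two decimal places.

106.38

Rebased(Jan 2012) = 100.0 / 94.0 × 100 = 106.3830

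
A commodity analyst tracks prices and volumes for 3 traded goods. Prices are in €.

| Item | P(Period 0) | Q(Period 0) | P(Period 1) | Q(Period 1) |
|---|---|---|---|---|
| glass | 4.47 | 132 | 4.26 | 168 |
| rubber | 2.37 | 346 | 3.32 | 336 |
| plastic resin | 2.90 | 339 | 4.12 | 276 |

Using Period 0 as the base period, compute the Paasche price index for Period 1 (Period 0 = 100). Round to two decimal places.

Paasche price index uses current-period quantities as weights.
ΣP(Period 1)·Q(Period 1) = 4.26×168 + 3.32×336 + 4.12×276 = 715.68 + 1115.52 + 1137.12 = 2968.32
ΣP(Period 0)·Q(Period 1) = 4.47×168 + 2.37×336 + 2.90×276 = 750.96 + 796.32 + 800.4 = 2347.68
Index = 2968.32 / 2347.68 × 100 = 126.4363

126.44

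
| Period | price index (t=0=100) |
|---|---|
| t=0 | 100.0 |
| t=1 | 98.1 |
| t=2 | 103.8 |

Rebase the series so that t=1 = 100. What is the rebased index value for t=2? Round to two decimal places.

105.81

Rebased(t=2) = 103.8 / 98.1 × 100 = 105.8104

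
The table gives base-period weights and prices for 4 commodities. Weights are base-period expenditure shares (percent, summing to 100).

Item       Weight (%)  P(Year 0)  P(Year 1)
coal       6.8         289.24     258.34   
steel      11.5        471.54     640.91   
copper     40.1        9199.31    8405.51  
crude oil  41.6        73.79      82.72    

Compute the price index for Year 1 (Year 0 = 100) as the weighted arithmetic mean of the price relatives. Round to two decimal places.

coal: 6.8 × (258.34/289.24) = 6.8 × 0.893168 = 6.0735
steel: 11.5 × (640.91/471.54) = 11.5 × 1.359185 = 15.6306
copper: 40.1 × (8405.51/9199.31) = 40.1 × 0.913711 = 36.6398
crude oil: 41.6 × (82.72/73.79) = 41.6 × 1.121019 = 46.6344
Index = Σ wᵢ·(p₁ᵢ/p₀ᵢ) = 6.0735 + 15.6306 + 36.6398 + 46.6344 = 104.9784

104.98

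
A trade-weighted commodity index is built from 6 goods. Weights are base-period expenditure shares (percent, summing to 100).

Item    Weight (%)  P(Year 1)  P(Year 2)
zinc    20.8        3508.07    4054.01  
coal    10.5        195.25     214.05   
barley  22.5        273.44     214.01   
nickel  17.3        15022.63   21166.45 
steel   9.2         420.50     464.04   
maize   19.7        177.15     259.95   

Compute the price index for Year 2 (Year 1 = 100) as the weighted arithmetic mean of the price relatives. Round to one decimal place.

zinc: 20.8 × (4054.01/3508.07) = 20.8 × 1.155624 = 24.0370
coal: 10.5 × (214.05/195.25) = 10.5 × 1.096287 = 11.5110
barley: 22.5 × (214.01/273.44) = 22.5 × 0.782658 = 17.6098
nickel: 17.3 × (21166.45/15022.63) = 17.3 × 1.408971 = 24.3752
steel: 9.2 × (464.04/420.50) = 9.2 × 1.103543 = 10.1526
maize: 19.7 × (259.95/177.15) = 19.7 × 1.467401 = 28.9078
Index = Σ wᵢ·(p₁ᵢ/p₀ᵢ) = 24.0370 + 11.5110 + 17.6098 + 24.3752 + 10.1526 + 28.9078 = 116.5934

116.6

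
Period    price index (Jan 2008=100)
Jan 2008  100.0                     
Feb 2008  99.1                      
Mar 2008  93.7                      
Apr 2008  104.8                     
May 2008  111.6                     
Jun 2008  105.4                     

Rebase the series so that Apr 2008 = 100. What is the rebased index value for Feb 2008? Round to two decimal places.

Rebased(Feb 2008) = 99.1 / 104.8 × 100 = 94.5611

94.56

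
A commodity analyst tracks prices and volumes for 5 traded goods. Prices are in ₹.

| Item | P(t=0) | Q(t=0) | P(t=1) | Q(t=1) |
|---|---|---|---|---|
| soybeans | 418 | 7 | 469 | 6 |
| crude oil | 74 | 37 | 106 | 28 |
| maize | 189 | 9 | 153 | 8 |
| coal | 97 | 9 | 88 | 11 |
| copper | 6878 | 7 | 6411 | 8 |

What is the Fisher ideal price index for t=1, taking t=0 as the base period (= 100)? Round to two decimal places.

Laspeyres component (base-period weights):
ΣP(t=1)Q(t=0) = 469×7 + 106×37 + 153×9 + 88×9 + 6411×7 = 3283 + 3922 + 1377 + 792 + 44877 = 54251
ΣP(t=0)Q(t=0) = 418×7 + 74×37 + 189×9 + 97×9 + 6878×7 = 2926 + 2738 + 1701 + 873 + 48146 = 56384
L = 54251 / 56384 × 100 = 96.2170
Paasche component (current-period weights):
ΣP(t=1)Q(t=1) = 469×6 + 106×28 + 153×8 + 88×11 + 6411×8 = 2814 + 2968 + 1224 + 968 + 51288 = 59262
ΣP(t=0)Q(t=1) = 418×6 + 74×28 + 189×8 + 97×11 + 6878×8 = 2508 + 2072 + 1512 + 1067 + 55024 = 62183
P = 59262 / 62183 × 100 = 95.3026
Fisher = √(L × P) = √(96.2170 × 95.3026) = 95.7587

95.76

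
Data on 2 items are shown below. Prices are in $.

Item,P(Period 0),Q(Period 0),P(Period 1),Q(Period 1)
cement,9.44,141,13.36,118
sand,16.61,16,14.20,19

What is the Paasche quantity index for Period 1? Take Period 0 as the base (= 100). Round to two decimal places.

Paasche quantity index uses current-period prices as weights.
ΣP(Period 1)·Q(Period 1) = 13.36×118 + 14.20×19 = 1576.48 + 269.8 = 1846.28
ΣP(Period 1)·Q(Period 0) = 13.36×141 + 14.20×16 = 1883.76 + 227.2 = 2110.96
Index = 1846.28 / 2110.96 × 100 = 87.4616

87.46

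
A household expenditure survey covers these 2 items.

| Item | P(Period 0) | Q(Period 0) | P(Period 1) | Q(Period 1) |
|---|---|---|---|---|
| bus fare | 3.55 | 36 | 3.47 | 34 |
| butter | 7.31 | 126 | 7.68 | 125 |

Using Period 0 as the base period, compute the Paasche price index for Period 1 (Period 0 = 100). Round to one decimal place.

104.2

Paasche price index uses current-period quantities as weights.
ΣP(Period 1)·Q(Period 1) = 3.47×34 + 7.68×125 = 117.98 + 960 = 1077.98
ΣP(Period 0)·Q(Period 1) = 3.55×34 + 7.31×125 = 120.7 + 913.75 = 1034.45
Index = 1077.98 / 1034.45 × 100 = 104.2080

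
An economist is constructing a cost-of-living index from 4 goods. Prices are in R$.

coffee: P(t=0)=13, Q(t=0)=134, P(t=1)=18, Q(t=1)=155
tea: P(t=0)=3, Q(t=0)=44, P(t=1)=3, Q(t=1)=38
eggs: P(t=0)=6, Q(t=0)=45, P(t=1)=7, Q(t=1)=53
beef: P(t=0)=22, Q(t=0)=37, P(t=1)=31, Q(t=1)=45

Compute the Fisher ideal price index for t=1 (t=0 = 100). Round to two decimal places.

135.65

Laspeyres component (base-period weights):
ΣP(t=1)Q(t=0) = 18×134 + 3×44 + 7×45 + 31×37 = 2412 + 132 + 315 + 1147 = 4006
ΣP(t=0)Q(t=0) = 13×134 + 3×44 + 6×45 + 22×37 = 1742 + 132 + 270 + 814 = 2958
L = 4006 / 2958 × 100 = 135.4293
Paasche component (current-period weights):
ΣP(t=1)Q(t=1) = 18×155 + 3×38 + 7×53 + 31×45 = 2790 + 114 + 371 + 1395 = 4670
ΣP(t=0)Q(t=1) = 13×155 + 3×38 + 6×53 + 22×45 = 2015 + 114 + 318 + 990 = 3437
P = 4670 / 3437 × 100 = 135.8743
Fisher = √(L × P) = √(135.4293 × 135.8743) = 135.6516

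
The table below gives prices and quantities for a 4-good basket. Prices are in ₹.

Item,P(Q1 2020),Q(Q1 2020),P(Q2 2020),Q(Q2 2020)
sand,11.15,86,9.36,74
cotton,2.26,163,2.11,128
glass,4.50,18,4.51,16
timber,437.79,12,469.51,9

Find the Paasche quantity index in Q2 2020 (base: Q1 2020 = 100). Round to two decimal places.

Paasche quantity index uses current-period prices as weights.
ΣP(Q2 2020)·Q(Q2 2020) = 9.36×74 + 2.11×128 + 4.51×16 + 469.51×9 = 692.64 + 270.08 + 72.16 + 4225.59 = 5260.47
ΣP(Q2 2020)·Q(Q1 2020) = 9.36×86 + 2.11×163 + 4.51×18 + 469.51×12 = 804.96 + 343.93 + 81.18 + 5634.12 = 6864.19
Index = 5260.47 / 6864.19 × 100 = 76.6364

76.64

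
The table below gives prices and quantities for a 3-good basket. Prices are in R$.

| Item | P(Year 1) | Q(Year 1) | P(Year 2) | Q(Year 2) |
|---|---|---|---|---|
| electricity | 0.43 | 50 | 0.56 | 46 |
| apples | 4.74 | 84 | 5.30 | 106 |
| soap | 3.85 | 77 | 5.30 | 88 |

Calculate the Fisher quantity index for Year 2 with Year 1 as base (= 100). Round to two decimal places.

119.91

Laspeyres component (base-period weights):
ΣP(Year 1)Q(Year 2) = 0.43×46 + 4.74×106 + 3.85×88 = 19.78 + 502.44 + 338.8 = 861.02
ΣP(Year 1)Q(Year 1) = 0.43×50 + 4.74×84 + 3.85×77 = 21.5 + 398.16 + 296.45 = 716.11
L = 861.02 / 716.11 × 100 = 120.2357
Paasche component (current-period weights):
ΣP(Year 2)Q(Year 2) = 0.56×46 + 5.30×106 + 5.30×88 = 25.76 + 561.8 + 466.4 = 1053.96
ΣP(Year 2)Q(Year 1) = 0.56×50 + 5.30×84 + 5.30×77 = 28 + 445.2 + 408.1 = 881.3
P = 1053.96 / 881.3 × 100 = 119.5915
Fisher = √(L × P) = √(120.2357 × 119.5915) = 119.9132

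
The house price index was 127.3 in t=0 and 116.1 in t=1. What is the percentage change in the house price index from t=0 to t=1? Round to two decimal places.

Change = (116.1 − 127.3) / 127.3 × 100
       = -11.2 / 127.3 × 100 = -8.7981%

-8.80%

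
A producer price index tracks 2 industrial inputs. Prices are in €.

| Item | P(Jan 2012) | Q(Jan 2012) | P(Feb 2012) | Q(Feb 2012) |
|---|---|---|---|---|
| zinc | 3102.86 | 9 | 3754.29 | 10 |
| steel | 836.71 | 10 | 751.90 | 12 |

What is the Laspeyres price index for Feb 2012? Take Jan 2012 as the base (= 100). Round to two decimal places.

113.82

Laspeyres price index uses base-period quantities as weights.
ΣP(Feb 2012)·Q(Jan 2012) = 3754.29×9 + 751.90×10 = 33788.61 + 7519 = 41307.61
ΣP(Jan 2012)·Q(Jan 2012) = 3102.86×9 + 836.71×10 = 27925.74 + 8367.1 = 36292.84
Index = 41307.61 / 36292.84 × 100 = 113.8175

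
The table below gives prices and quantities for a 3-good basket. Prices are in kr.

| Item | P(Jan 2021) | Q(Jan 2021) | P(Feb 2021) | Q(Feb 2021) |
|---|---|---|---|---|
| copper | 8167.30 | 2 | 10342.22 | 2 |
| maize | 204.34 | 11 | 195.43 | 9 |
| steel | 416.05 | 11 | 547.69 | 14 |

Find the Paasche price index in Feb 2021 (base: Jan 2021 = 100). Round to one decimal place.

125.5

Paasche price index uses current-period quantities as weights.
ΣP(Feb 2021)·Q(Feb 2021) = 10342.22×2 + 195.43×9 + 547.69×14 = 20684.44 + 1758.87 + 7667.66 = 30110.97
ΣP(Jan 2021)·Q(Feb 2021) = 8167.30×2 + 204.34×9 + 416.05×14 = 16334.6 + 1839.06 + 5824.7 = 23998.36
Index = 30110.97 / 23998.36 × 100 = 125.4709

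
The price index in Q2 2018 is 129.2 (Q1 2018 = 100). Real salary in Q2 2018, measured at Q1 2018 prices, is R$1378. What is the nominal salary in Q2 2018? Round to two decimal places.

Nominal = Real × (Index/100) = 1378 × (129.2/100)
        = 1378 × 1.292 = 1780.3760

1780.38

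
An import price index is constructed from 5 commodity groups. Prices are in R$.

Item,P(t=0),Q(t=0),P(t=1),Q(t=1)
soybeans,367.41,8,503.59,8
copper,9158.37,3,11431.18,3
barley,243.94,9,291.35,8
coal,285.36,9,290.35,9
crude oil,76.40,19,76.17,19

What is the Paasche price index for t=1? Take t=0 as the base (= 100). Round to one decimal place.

122.9

Paasche price index uses current-period quantities as weights.
ΣP(t=1)·Q(t=1) = 503.59×8 + 11431.18×3 + 291.35×8 + 290.35×9 + 76.17×19 = 4028.72 + 34293.54 + 2330.8 + 2613.15 + 1447.23 = 44713.44
ΣP(t=0)·Q(t=1) = 367.41×8 + 9158.37×3 + 243.94×8 + 285.36×9 + 76.40×19 = 2939.28 + 27475.11 + 1951.52 + 2568.24 + 1451.6 = 36385.75
Index = 44713.44 / 36385.75 × 100 = 122.8872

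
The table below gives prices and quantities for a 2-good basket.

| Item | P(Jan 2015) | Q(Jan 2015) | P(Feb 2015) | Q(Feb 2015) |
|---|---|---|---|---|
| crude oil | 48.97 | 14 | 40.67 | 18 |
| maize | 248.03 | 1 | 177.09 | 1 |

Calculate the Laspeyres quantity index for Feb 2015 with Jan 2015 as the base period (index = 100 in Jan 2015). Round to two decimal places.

120.98

Laspeyres quantity index uses base-period prices as weights.
ΣP(Jan 2015)·Q(Feb 2015) = 48.97×18 + 248.03×1 = 881.46 + 248.03 = 1129.49
ΣP(Jan 2015)·Q(Jan 2015) = 48.97×14 + 248.03×1 = 685.58 + 248.03 = 933.61
Index = 1129.49 / 933.61 × 100 = 120.9809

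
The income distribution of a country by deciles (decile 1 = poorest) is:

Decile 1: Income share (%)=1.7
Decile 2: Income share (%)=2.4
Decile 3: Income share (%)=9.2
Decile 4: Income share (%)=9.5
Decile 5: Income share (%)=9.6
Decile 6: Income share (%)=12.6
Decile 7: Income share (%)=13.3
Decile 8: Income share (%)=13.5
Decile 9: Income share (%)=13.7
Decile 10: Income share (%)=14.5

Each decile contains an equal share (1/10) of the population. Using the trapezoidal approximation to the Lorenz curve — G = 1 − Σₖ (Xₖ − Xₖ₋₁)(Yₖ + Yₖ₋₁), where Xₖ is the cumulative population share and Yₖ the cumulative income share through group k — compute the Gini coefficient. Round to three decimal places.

0.230

Cumulative income shares Yₖ: 0.0170, 0.0410, 0.1330, 0.2280, 0.3240, 0.4500, 0.5830, 0.7180, 0.8550, 1.0000
Σ (Xₖ−Xₖ₋₁)(Yₖ+Yₖ₋₁) = (1/10)(0.0170+0.0000) + (1/10)(0.0410+0.0170) + (1/10)(0.1330+0.0410) + (1/10)(0.2280+0.1330) + (1/10)(0.3240+0.2280) + (1/10)(0.4500+0.3240) + (1/10)(0.5830+0.4500) + (1/10)(0.7180+0.5830) + (1/10)(0.8550+0.7180) + (1/10)(1.0000+0.8550)
  = 0.0017 + 0.0058 + 0.0174 + 0.0361 + 0.0552 + 0.0774 + 0.1033 + 0.1301 + 0.1573 + 0.1855 = 0.7698
G = 1 − 0.7698 = 0.2302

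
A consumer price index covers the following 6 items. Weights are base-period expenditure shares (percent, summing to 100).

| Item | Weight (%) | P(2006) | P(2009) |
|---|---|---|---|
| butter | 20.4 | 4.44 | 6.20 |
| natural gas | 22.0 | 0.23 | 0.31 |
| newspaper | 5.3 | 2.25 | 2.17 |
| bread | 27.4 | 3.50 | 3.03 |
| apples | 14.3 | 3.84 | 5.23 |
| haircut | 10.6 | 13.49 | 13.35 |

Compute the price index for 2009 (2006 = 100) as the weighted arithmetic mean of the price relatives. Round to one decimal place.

116.9

butter: 20.4 × (6.20/4.44) = 20.4 × 1.396396 = 28.4865
natural gas: 22.0 × (0.31/0.23) = 22.0 × 1.347826 = 29.6522
newspaper: 5.3 × (2.17/2.25) = 5.3 × 0.964444 = 5.1116
bread: 27.4 × (3.03/3.50) = 27.4 × 0.865714 = 23.7206
apples: 14.3 × (5.23/3.84) = 14.3 × 1.361979 = 19.4763
haircut: 10.6 × (13.35/13.49) = 10.6 × 0.989622 = 10.4900
Index = Σ wᵢ·(p₁ᵢ/p₀ᵢ) = 28.4865 + 29.6522 + 5.1116 + 23.7206 + 19.4763 + 10.4900 = 116.9371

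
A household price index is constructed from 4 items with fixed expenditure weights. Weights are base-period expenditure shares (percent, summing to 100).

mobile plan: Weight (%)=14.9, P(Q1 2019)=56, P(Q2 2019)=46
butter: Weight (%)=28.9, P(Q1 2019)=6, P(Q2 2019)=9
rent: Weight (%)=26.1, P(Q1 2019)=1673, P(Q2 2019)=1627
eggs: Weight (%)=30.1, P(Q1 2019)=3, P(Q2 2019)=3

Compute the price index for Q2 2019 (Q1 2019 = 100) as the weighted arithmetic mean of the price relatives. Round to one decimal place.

111.1

mobile plan: 14.9 × (46/56) = 14.9 × 0.821429 = 12.2393
butter: 28.9 × (9/6) = 28.9 × 1.500000 = 43.3500
rent: 26.1 × (1627/1673) = 26.1 × 0.972504 = 25.3824
eggs: 30.1 × (3/3) = 30.1 × 1.000000 = 30.1000
Index = Σ wᵢ·(p₁ᵢ/p₀ᵢ) = 12.2393 + 43.3500 + 25.3824 + 30.1000 = 111.0717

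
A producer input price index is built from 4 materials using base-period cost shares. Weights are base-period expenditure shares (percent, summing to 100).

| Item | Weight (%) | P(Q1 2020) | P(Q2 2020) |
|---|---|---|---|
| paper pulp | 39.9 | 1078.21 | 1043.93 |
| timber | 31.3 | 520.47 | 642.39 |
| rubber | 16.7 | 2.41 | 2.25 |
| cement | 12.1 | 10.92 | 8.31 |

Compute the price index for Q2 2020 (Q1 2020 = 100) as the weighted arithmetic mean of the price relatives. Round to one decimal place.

paper pulp: 39.9 × (1043.93/1078.21) = 39.9 × 0.968207 = 38.6314
timber: 31.3 × (642.39/520.47) = 31.3 × 1.234250 = 38.6320
rubber: 16.7 × (2.25/2.41) = 16.7 × 0.933610 = 15.5913
cement: 12.1 × (8.31/10.92) = 12.1 × 0.760989 = 9.2080
Index = Σ wᵢ·(p₁ᵢ/p₀ᵢ) = 38.6314 + 38.6320 + 15.5913 + 9.2080 = 102.0627

102.1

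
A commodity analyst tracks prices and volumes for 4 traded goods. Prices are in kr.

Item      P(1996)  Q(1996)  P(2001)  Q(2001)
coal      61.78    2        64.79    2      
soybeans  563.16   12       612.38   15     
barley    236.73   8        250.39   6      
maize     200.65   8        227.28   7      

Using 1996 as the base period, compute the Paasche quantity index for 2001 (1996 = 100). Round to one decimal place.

Paasche quantity index uses current-period prices as weights.
ΣP(2001)·Q(2001) = 64.79×2 + 612.38×15 + 250.39×6 + 227.28×7 = 129.58 + 9185.7 + 1502.34 + 1590.96 = 12408.58
ΣP(2001)·Q(1996) = 64.79×2 + 612.38×12 + 250.39×8 + 227.28×8 = 129.58 + 7348.56 + 2003.12 + 1818.24 = 11299.5
Index = 12408.58 / 11299.5 × 100 = 109.8153

109.8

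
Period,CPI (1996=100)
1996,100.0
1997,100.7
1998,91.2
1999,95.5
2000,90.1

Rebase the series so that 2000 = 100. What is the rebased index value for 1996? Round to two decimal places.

Rebased(1996) = 100.0 / 90.1 × 100 = 110.9878

110.99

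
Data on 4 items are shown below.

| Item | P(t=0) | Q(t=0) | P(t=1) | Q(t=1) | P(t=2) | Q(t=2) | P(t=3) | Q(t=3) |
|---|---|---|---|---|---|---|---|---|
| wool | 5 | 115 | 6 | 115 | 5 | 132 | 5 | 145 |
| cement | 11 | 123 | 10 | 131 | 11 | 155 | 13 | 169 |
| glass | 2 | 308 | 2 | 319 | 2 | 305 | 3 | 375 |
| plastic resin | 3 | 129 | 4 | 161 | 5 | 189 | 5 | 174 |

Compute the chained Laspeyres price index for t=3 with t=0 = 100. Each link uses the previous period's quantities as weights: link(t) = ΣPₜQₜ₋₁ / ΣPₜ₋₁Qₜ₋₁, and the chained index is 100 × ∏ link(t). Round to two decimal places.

126.96

Link t=0→t=1:
ΣP(t=1)Q(t=0) = 6×115 + 10×123 + 2×308 + 4×129 = 690 + 1230 + 616 + 516 = 3052
ΣP(t=0)Q(t=0) = 5×115 + 11×123 + 2×308 + 3×129 = 575 + 1353 + 616 + 387 = 2931
link = 3052/2931 = 1.041283
Link t=1→t=2:
ΣP(t=2)Q(t=1) = 5×115 + 11×131 + 2×319 + 5×161 = 575 + 1441 + 638 + 805 = 3459
ΣP(t=1)Q(t=1) = 6×115 + 10×131 + 2×319 + 4×161 = 690 + 1310 + 638 + 644 = 3282
link = 3459/3282 = 1.053931
Link t=2→t=3:
ΣP(t=3)Q(t=2) = 5×132 + 13×155 + 3×305 + 5×189 = 660 + 2015 + 915 + 945 = 4535
ΣP(t=2)Q(t=2) = 5×132 + 11×155 + 2×305 + 5×189 = 660 + 1705 + 610 + 945 = 3920
link = 4535/3920 = 1.156888
Chained index = 100 × 1.041283 × 1.053931 × 1.156888 = 126.9615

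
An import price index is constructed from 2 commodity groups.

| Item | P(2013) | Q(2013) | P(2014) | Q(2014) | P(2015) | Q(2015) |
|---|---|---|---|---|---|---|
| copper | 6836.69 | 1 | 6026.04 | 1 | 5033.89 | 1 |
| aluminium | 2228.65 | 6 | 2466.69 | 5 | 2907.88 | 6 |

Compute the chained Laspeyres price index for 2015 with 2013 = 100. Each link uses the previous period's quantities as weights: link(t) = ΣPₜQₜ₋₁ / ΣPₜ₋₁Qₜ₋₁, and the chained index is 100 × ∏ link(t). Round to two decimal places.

109.87

Link 2013→2014:
ΣP(2014)Q(2013) = 6026.04×1 + 2466.69×6 = 6026.04 + 14800.14 = 20826.18
ΣP(2013)Q(2013) = 6836.69×1 + 2228.65×6 = 6836.69 + 13371.9 = 20208.59
link = 20826.18/20208.59 = 1.030561
Link 2014→2015:
ΣP(2015)Q(2014) = 5033.89×1 + 2907.88×5 = 5033.89 + 14539.4 = 19573.29
ΣP(2014)Q(2014) = 6026.04×1 + 2466.69×5 = 6026.04 + 12333.45 = 18359.49
link = 19573.29/18359.49 = 1.066113
Chained index = 100 × 1.030561 × 1.066113 = 109.8694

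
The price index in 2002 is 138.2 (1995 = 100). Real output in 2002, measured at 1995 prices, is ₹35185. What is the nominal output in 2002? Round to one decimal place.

Nominal = Real × (Index/100) = 35185 × (138.2/100)
        = 35185 × 1.382 = 48625.6700

48625.7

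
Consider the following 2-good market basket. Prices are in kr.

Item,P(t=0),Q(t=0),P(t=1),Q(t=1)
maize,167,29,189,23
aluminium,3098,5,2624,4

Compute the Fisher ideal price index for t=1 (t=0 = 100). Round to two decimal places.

91.46

Laspeyres component (base-period weights):
ΣP(t=1)Q(t=0) = 189×29 + 2624×5 = 5481 + 13120 = 18601
ΣP(t=0)Q(t=0) = 167×29 + 3098×5 = 4843 + 15490 = 20333
L = 18601 / 20333 × 100 = 91.4818
Paasche component (current-period weights):
ΣP(t=1)Q(t=1) = 189×23 + 2624×4 = 4347 + 10496 = 14843
ΣP(t=0)Q(t=1) = 167×23 + 3098×4 = 3841 + 12392 = 16233
P = 14843 / 16233 × 100 = 91.4372
Fisher = √(L × P) = √(91.4818 × 91.4372) = 91.4595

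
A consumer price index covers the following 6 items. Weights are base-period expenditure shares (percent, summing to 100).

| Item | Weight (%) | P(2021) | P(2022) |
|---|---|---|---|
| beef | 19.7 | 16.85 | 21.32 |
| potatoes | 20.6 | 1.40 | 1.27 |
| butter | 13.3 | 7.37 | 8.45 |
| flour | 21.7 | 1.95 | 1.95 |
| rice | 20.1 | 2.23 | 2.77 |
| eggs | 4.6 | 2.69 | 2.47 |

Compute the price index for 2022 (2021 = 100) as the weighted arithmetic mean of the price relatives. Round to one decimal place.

beef: 19.7 × (21.32/16.85) = 19.7 × 1.265282 = 24.9261
potatoes: 20.6 × (1.27/1.40) = 20.6 × 0.907143 = 18.6871
butter: 13.3 × (8.45/7.37) = 13.3 × 1.146540 = 15.2490
flour: 21.7 × (1.95/1.95) = 21.7 × 1.000000 = 21.7000
rice: 20.1 × (2.77/2.23) = 20.1 × 1.242152 = 24.9673
eggs: 4.6 × (2.47/2.69) = 4.6 × 0.918216 = 4.2238
Index = Σ wᵢ·(p₁ᵢ/p₀ᵢ) = 24.9261 + 18.6871 + 15.2490 + 21.7000 + 24.9673 + 4.2238 = 109.7532

109.8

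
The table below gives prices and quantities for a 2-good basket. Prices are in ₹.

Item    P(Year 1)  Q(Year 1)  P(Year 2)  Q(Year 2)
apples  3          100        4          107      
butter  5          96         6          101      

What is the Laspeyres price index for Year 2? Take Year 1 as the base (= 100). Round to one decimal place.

125.1

Laspeyres price index uses base-period quantities as weights.
ΣP(Year 2)·Q(Year 1) = 4×100 + 6×96 = 400 + 576 = 976
ΣP(Year 1)·Q(Year 1) = 3×100 + 5×96 = 300 + 480 = 780
Index = 976 / 780 × 100 = 125.1282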